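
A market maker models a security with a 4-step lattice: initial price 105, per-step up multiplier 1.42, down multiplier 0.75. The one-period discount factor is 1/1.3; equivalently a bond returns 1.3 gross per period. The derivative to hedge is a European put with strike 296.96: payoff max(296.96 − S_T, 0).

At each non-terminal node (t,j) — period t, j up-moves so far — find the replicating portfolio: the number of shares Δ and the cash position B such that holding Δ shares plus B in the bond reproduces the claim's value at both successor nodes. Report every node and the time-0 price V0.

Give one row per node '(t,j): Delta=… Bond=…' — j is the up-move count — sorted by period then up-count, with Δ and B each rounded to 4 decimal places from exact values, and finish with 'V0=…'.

Under the risk-neutral measure, an up-move has probability p* = (R−d)/(u−d) = 0.8209 and values discount at R = 1.3.
At expiry t=4: V(4,0)=263.7373, V(4,1)=234.0584, V(4,2)=177.8664, V(4,3)=71.4761, V(4,4)=0.0000
  t=3,j=0: stock 44.2969 → up 62.9016 (V=234.0584), down 33.2227 (V=263.7373). Price 184.1339; hedge Δ=-1.0000, bond B=228.4308.
  t=3,j=1: stock 83.8687 → up 119.0936 (V=177.8664), down 62.9016 (V=234.0584). Price 144.5620; hedge Δ=-1.0000, bond B=228.4308.
  t=3,j=2: stock 158.7915 → up 225.4839 (V=71.4761), down 119.0936 (V=177.8664). Price 69.6393; hedge Δ=-1.0000, bond B=228.4308.
  t=3,j=3: stock 300.6452 → up 426.9162 (V=0.0000), down 225.4839 (V=71.4761). Price 9.8474; hedge Δ=-0.3548, bond B=116.5282.
  t=2,j=0: stock 59.0625 → up 83.8687 (V=144.5620), down 44.2969 (V=184.1339). Price 116.6535; hedge Δ=-1.0000, bond B=175.7160.
  t=2,j=1: stock 111.8250 → up 158.7915 (V=69.6393), down 83.8687 (V=144.5620). Price 63.8910; hedge Δ=-1.0000, bond B=175.7160.
  t=2,j=2: stock 211.7220 → up 300.6452 (V=9.8474), down 158.7915 (V=69.6393). Price 15.8126; hedge Δ=-0.4215, bond B=105.0542.
  t=1,j=0: stock 78.7500 → up 111.8250 (V=63.8910), down 59.0625 (V=116.6535). Price 56.4161; hedge Δ=-1.0000, bond B=135.1661.
  t=1,j=1: stock 149.1000 → up 211.7220 (V=15.8126), down 111.8250 (V=63.8910). Price 18.7875; hedge Δ=-0.4813, bond B=90.5462.
  t=0,j=0: stock 105.0000 → up 149.1000 (V=18.7875), down 78.7500 (V=56.4161). Price 19.6361; hedge Δ=-0.5349, bond B=75.7983.
Check: Δ(0,0)·S0 + B(0,0) = 19.6361 = V0.

(0,0): Delta=-0.5349 Bond=75.7983
(1,0): Delta=-1.0000 Bond=135.1661
(1,1): Delta=-0.4813 Bond=90.5462
(2,0): Delta=-1.0000 Bond=175.7160
(2,1): Delta=-1.0000 Bond=175.7160
(2,2): Delta=-0.4215 Bond=105.0542
(3,0): Delta=-1.0000 Bond=228.4308
(3,1): Delta=-1.0000 Bond=228.4308
(3,2): Delta=-1.0000 Bond=228.4308
(3,3): Delta=-0.3548 Bond=116.5282
V0=19.6361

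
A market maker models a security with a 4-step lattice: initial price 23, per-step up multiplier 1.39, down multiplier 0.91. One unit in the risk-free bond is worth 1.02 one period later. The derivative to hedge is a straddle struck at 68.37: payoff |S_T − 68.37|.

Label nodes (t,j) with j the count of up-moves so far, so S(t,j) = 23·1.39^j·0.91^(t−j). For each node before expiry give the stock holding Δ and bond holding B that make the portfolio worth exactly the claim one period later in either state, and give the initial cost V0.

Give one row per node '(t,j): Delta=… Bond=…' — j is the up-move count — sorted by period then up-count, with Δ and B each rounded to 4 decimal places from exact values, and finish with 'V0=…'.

(0,0): Delta=-0.9641 Bond=62.4260
(1,0): Delta=-1.0000 Bond=64.4266
(1,1): Delta=-0.8849 Bond=61.1448
(2,0): Delta=-1.0000 Bond=65.7151
(2,1): Delta=-1.0000 Bond=65.7151
(2,2): Delta=-0.6316 Bond=51.1084
(3,0): Delta=-1.0000 Bond=67.0294
(3,1): Delta=-1.0000 Bond=67.0294
(3,2): Delta=-1.0000 Bond=67.0294
(3,3): Delta=0.1797 Bond=2.0163
V0=40.2524

The replicating-portfolio and risk-neutral prices coincide; use p* = (1.02−0.91)/(1.39−0.91) = 0.2292 for the latter.
At expiry t=4: V(4,0)=52.5978, V(4,1)=44.2783, V(4,2)=31.5706, V(4,3)=12.1600, V(4,4)=17.4892
Node (3,0) S=17.3321: V=(p*·44.2783+(1−p*)·52.5978)/1.02=49.6973; Δ=(44.2783−52.5978)/(24.0917−15.7722)=-1.0000; B=V−Δ·S=67.0294
Node (3,1) S=26.4744: V=(p*·31.5706+(1−p*)·44.2783)/1.02=40.5551; Δ=(31.5706−44.2783)/(36.7994−24.0917)=-1.0000; B=V−Δ·S=67.0294
Node (3,2) S=40.4389: V=(p*·12.1600+(1−p*)·31.5706)/1.02=26.5906; Δ=(12.1600−31.5706)/(56.2100−36.7994)=-1.0000; B=V−Δ·S=67.0294
Node (3,3) S=61.7692: V=(p*·17.4892+(1−p*)·12.1600)/1.02=13.1189; Δ=(17.4892−12.1600)/(85.8592−56.2100)=0.1797; B=V−Δ·S=2.0163
Node (2,0) S=19.0463: V=(p*·40.5551+(1−p*)·49.6973)/1.02=46.6688; Δ=(40.5551−49.6973)/(26.4744−17.3321)=-1.0000; B=V−Δ·S=65.7151
Node (2,1) S=29.0927: V=(p*·26.5906+(1−p*)·40.5551)/1.02=36.6224; Δ=(26.5906−40.5551)/(40.4389−26.4744)=-1.0000; B=V−Δ·S=65.7151
Node (2,2) S=44.4383: V=(p*·13.1189+(1−p*)·26.5906)/1.02=23.0425; Δ=(13.1189−26.5906)/(61.7692−40.4389)=-0.6316; B=V−Δ·S=51.1084
Node (1,0) S=20.9300: V=(p*·36.6224+(1−p*)·46.6688)/1.02=43.4966; Δ=(36.6224−46.6688)/(29.0927−19.0463)=-1.0000; B=V−Δ·S=64.4266
Node (1,1) S=31.9700: V=(p*·23.0425+(1−p*)·36.6224)/1.02=32.8533; Δ=(23.0425−36.6224)/(44.4383−29.0927)=-0.8849; B=V−Δ·S=61.1448
Node (0,0) S=23.0000: V=(p*·32.8533+(1−p*)·43.4966)/1.02=40.2524; Δ=(32.8533−43.4966)/(31.9700−20.9300)=-0.9641; B=V−Δ·S=62.4260
Self-financing check: at every node Δ·S+B equals the discounted successor values.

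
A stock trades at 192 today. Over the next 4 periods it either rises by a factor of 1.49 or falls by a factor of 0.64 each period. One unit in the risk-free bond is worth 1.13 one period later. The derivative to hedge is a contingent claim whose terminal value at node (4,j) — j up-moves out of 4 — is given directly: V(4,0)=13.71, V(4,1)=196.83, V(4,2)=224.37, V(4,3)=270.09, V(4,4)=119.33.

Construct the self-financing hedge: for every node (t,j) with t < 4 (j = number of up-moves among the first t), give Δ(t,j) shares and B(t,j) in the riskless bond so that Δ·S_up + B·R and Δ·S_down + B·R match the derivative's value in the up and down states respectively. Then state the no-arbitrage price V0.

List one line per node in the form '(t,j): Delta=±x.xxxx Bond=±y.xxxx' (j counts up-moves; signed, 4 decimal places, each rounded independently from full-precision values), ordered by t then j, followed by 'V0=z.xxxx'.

Risk-neutral probability p* = (R−d)/(u−d) = (1.13−0.64)/(1.49−0.64) = 0.5765.
Payoff layer (t=4): V(4,0)=13.7100, V(4,1)=196.8300, V(4,2)=224.3700, V(4,3)=270.0900, V(4,4)=119.3300
Node (3,0) S=50.3316: V=(p*·196.8300+(1−p*)·13.7100)/1.13=105.5516; Δ=(196.8300−13.7100)/(74.9942−32.2123)=4.2803; B=V−Δ·S=-109.8837
Node (3,1) S=117.1784: V=(p*·224.3700+(1−p*)·196.8300)/1.13=188.2354; Δ=(224.3700−196.8300)/(174.5958−74.9942)=0.2765; B=V−Δ·S=155.8354
Node (3,2) S=272.8059: V=(p*·270.0900+(1−p*)·224.3700)/1.13=221.8816; Δ=(270.0900−224.3700)/(406.4808−174.5958)=0.1972; B=V−Δ·S=168.0934
Node (3,3) S=635.1262: V=(p*·119.3300+(1−p*)·270.0900)/1.13=162.1073; Δ=(119.3300−270.0900)/(946.3380−406.4808)=-0.2793; B=V−Δ·S=339.4720
Node (2,0) S=78.6432: V=(p*·188.2354+(1−p*)·105.5516)/1.13=135.5897; Δ=(188.2354−105.5516)/(117.1784−50.3316)=1.2369; B=V−Δ·S=38.3146
Node (2,1) S=183.0912: V=(p*·221.8816+(1−p*)·188.2354)/1.13=183.7447; Δ=(221.8816−188.2354)/(272.8059−117.1784)=0.2162; B=V−Δ·S=144.1609
Node (2,2) S=426.2592: V=(p*·162.1073+(1−p*)·221.8816)/1.13=165.8615; Δ=(162.1073−221.8816)/(635.1262−272.8059)=-0.1650; B=V−Δ·S=236.1842
Node (1,0) S=122.8800: V=(p*·183.7447+(1−p*)·135.5897)/1.13=144.5572; Δ=(183.7447−135.5897)/(183.0912−78.6432)=0.4610; B=V−Δ·S=87.9043
Node (1,1) S=286.0800: V=(p*·165.8615+(1−p*)·183.7447)/1.13=153.4828; Δ=(165.8615−183.7447)/(426.2592−183.0912)=-0.0735; B=V−Δ·S=174.5218
Node (0,0) S=192.0000: V=(p*·153.4828+(1−p*)·144.5572)/1.13=132.4801; Δ=(153.4828−144.5572)/(286.0800−122.8800)=0.0547; B=V−Δ·S=121.9794
The time-0 hedge costs 132.4801, which is the no-arbitrage price.

(0,0): Delta=0.0547 Bond=121.9794
(1,0): Delta=0.4610 Bond=87.9043
(1,1): Delta=-0.0735 Bond=174.5218
(2,0): Delta=1.2369 Bond=38.3146
(2,1): Delta=0.2162 Bond=144.1609
(2,2): Delta=-0.1650 Bond=236.1842
(3,0): Delta=4.2803 Bond=-109.8837
(3,1): Delta=0.2765 Bond=155.8354
(3,2): Delta=0.1972 Bond=168.0934
(3,3): Delta=-0.2793 Bond=339.4720
V0=132.4801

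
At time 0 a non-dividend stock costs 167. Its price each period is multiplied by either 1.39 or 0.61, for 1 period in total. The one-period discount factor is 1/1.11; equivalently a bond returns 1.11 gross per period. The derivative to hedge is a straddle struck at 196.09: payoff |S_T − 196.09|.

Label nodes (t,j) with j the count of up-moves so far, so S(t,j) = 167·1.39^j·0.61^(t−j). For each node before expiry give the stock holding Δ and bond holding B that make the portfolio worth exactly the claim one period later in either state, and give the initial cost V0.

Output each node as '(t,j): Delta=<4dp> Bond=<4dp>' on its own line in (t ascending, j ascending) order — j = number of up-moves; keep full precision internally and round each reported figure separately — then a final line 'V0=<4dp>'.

(0,0): Delta=-0.4466 Bond=125.8736
V0=51.2839

No-arbitrage ⇒ martingale measure with p* = (R−d)/(u−d) = 0.6410.
Terminal values V(1,·): V(1,0)=94.2200, V(1,1)=36.0400
Node (0,0) S=167.0000: V=(p*·36.0400+(1−p*)·94.2200)/1.11=51.2839; Δ=(36.0400−94.2200)/(232.1300−101.8700)=-0.4466; B=V−Δ·S=125.8736
Self-financing check: at every node Δ·S+B equals the discounted successor values.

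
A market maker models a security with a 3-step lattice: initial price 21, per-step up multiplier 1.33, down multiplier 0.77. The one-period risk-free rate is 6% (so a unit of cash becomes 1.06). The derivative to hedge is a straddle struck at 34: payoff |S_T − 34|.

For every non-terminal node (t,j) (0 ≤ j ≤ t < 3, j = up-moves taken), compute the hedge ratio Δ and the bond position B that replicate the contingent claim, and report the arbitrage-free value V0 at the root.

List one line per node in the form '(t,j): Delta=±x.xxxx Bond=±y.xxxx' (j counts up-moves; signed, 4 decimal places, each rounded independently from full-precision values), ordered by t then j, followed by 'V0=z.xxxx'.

(0,0): Delta=-0.3747 Bond=19.0080
(1,0): Delta=-1.0000 Bond=30.2599
(1,1): Delta=-0.0376 Bond=10.7343
(2,0): Delta=-1.0000 Bond=32.0755
(2,1): Delta=-1.0000 Bond=32.0755
(2,2): Delta=0.4811 Bond=-7.8913
V0=11.1397

Risk-neutral probability p* = (R−d)/(u−d) = (1.06−0.77)/(1.33−0.77) = 0.5179.
At expiry t=3: V(3,0)=24.4128, V(3,1)=17.4403, V(3,2)=5.3969, V(3,3)=15.4054
Node (2,0) S=12.4509: V=(p*·17.4403+(1−p*)·24.4128)/1.06=19.6246; Δ=(17.4403−24.4128)/(16.5597−9.5872)=-1.0000; B=V−Δ·S=32.0755
Node (2,1) S=21.5061: V=(p*·5.3969+(1−p*)·17.4403)/1.06=10.5694; Δ=(5.3969−17.4403)/(28.6031−16.5597)=-1.0000; B=V−Δ·S=32.0755
Node (2,2) S=37.1469: V=(p*·15.4054+(1−p*)·5.3969)/1.06=9.9810; Δ=(15.4054−5.3969)/(49.4054−28.6031)=0.4811; B=V−Δ·S=-7.8913
Node (1,0) S=16.1700: V=(p*·10.5694+(1−p*)·19.6246)/1.06=14.0899; Δ=(10.5694−19.6246)/(21.5061−12.4509)=-1.0000; B=V−Δ·S=30.2599
Node (1,1) S=27.9300: V=(p*·9.9810+(1−p*)·10.5694)/1.06=9.6837; Δ=(9.9810−10.5694)/(37.1469−21.5061)=-0.0376; B=V−Δ·S=10.7343
Node (0,0) S=21.0000: V=(p*·9.6837+(1−p*)·14.0899)/1.06=11.1397; Δ=(9.6837−14.0899)/(27.9300−16.1700)=-0.3747; B=V−Δ·S=19.0080
Root portfolio cost Δ·21+B reproduces V0=11.1397.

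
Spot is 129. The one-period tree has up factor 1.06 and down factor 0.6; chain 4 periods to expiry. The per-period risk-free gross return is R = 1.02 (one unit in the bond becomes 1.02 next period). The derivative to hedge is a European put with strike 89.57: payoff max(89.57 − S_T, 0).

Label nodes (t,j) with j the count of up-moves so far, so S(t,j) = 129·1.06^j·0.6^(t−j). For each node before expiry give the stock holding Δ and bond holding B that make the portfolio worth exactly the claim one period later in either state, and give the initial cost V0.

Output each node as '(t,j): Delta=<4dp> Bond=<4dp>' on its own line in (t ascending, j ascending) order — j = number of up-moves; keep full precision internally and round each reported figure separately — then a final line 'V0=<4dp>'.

(0,0): Delta=-0.1367 Bond=19.0788
(1,0): Delta=-0.9412 Bond=81.7247
(1,1): Delta=-0.0933 Bond=13.5304
(2,0): Delta=-1.0000 Bond=86.0919
(2,1): Delta=-0.9380 Bond=83.0990
(2,2): Delta=-0.0478 Bond=7.2012
(3,0): Delta=-1.0000 Bond=87.8137
(3,1): Delta=-1.0000 Bond=87.8137
(3,2): Delta=-0.9346 Bond=84.4702
(3,3): Delta=0.0000 Bond=0.0000
V0=1.4435

Under the risk-neutral measure, an up-move has probability p* = (R−d)/(u−d) = 0.9130 and values discount at R = 1.02.
At expiry t=4: V(4,0)=72.8516, V(4,1)=60.0342, V(4,2)=37.3900, V(4,3)=0.0000, V(4,4)=0.0000
Node (3,0) S=27.8640: V=(p*·60.0342+(1−p*)·72.8516)/1.02=59.9497; Δ=(60.0342−72.8516)/(29.5358−16.7184)=-1.0000; B=V−Δ·S=87.8137
Node (3,1) S=49.2264: V=(p*·37.3900+(1−p*)·60.0342)/1.02=38.5873; Δ=(37.3900−60.0342)/(52.1800−29.5358)=-1.0000; B=V−Δ·S=87.8137
Node (3,2) S=86.9666: V=(p*·0.0000+(1−p*)·37.3900)/1.02=3.1876; Δ=(0.0000−37.3900)/(92.1846−52.1800)=-0.9346; B=V−Δ·S=84.4702
Node (3,3) S=153.6411: V=(p*·0.0000+(1−p*)·0.0000)/1.02=0.0000; Δ=(0.0000−0.0000)/(162.8595−92.1846)=0.0000; B=V−Δ·S=0.0000
Node (2,0) S=46.4400: V=(p*·38.5873+(1−p*)·59.9497)/1.02=39.6519; Δ=(38.5873−59.9497)/(49.2264−27.8640)=-1.0000; B=V−Δ·S=86.0919
Node (2,1) S=82.0440: V=(p*·3.1876+(1−p*)·38.5873)/1.02=6.1429; Δ=(3.1876−38.5873)/(86.9666−49.2264)=-0.9380; B=V−Δ·S=83.0990
Node (2,2) S=144.9444: V=(p*·0.0000+(1−p*)·3.1876)/1.02=0.2717; Δ=(0.0000−3.1876)/(153.6411−86.9666)=-0.0478; B=V−Δ·S=7.2012
Node (1,0) S=77.4000: V=(p*·6.1429+(1−p*)·39.6519)/1.02=8.8792; Δ=(6.1429−39.6519)/(82.0440−46.4400)=-0.9412; B=V−Δ·S=81.7247
Node (1,1) S=136.7400: V=(p*·0.2717+(1−p*)·6.1429)/1.02=0.7669; Δ=(0.2717−6.1429)/(144.9444−82.0440)=-0.0933; B=V−Δ·S=13.5304
Node (0,0) S=129.0000: V=(p*·0.7669+(1−p*)·8.8792)/1.02=1.4435; Δ=(0.7669−8.8792)/(136.7400−77.4000)=-0.1367; B=V−Δ·S=19.0788
The time-0 hedge costs 1.4435, which is the no-arbitrage price.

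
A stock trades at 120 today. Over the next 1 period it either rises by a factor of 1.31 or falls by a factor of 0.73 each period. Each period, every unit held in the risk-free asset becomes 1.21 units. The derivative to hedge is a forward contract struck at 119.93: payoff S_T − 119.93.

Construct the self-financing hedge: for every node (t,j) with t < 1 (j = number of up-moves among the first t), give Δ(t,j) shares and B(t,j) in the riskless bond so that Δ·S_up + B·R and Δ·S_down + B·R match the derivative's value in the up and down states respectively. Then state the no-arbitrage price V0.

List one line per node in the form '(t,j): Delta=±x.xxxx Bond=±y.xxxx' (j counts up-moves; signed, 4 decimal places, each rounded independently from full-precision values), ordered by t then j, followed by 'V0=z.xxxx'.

Risk-neutral probability p* = (R−d)/(u−d) = (1.21−0.73)/(1.31−0.73) = 0.8276.
Terminal payoffs: V(1,0)=-32.3300, V(1,1)=37.2700
(0,0): S=120.0000. Δ = (V_up−V_dn)/(S_up−S_dn) = (37.2700−-32.3300)/(157.2000−87.6000) = 1.0000. V = [p*·37.2700 + (1−p*)·-32.3300]/1.21 = 20.8843. B = V − Δ·S = -99.1157.
Each (Δ,B) replicates both successor values, so the strategy is self-financing and V0 is arbitrage-free.

(0,0): Delta=1.0000 Bond=-99.1157
V0=20.8843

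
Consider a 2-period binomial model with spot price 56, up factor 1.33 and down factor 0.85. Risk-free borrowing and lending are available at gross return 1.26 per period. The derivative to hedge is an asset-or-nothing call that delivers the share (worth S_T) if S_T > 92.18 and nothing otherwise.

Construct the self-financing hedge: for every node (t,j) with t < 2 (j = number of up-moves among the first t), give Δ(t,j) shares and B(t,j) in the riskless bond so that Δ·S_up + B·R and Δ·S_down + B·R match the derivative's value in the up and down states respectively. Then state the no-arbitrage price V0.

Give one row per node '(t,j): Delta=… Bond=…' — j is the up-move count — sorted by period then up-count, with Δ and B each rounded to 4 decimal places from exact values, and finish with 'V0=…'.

(0,0): Delta=2.4982 Bond=-94.3779
(1,0): Delta=0.0000 Bond=0.0000
(1,1): Delta=2.7708 Bond=-139.2190
V0=45.5235

No-arbitrage ⇒ martingale measure with p* = (R−d)/(u−d) = 0.8542.
Terminal values V(2,·): V(2,0)=0.0000, V(2,1)=0.0000, V(2,2)=99.0584
(1,0): S=47.6000. Δ = (V_up−V_dn)/(S_up−S_dn) = (0.0000−0.0000)/(63.3080−40.4600) = 0.0000. V = [p*·0.0000 + (1−p*)·0.0000]/1.26 = 0.0000. B = V − Δ·S = 0.0000.
(1,1): S=74.4800. Δ = (V_up−V_dn)/(S_up−S_dn) = (99.0584−0.0000)/(99.0584−63.3080) = 2.7708. V = [p*·99.0584 + (1−p*)·0.0000]/1.26 = 67.1527. B = V − Δ·S = -139.2190.
(0,0): S=56.0000. Δ = (V_up−V_dn)/(S_up−S_dn) = (67.1527−0.0000)/(74.4800−47.6000) = 2.4982. V = [p*·67.1527 + (1−p*)·0.0000]/1.26 = 45.5235. B = V − Δ·S = -94.3779.
Root portfolio cost Δ·56+B reproduces V0=45.5235.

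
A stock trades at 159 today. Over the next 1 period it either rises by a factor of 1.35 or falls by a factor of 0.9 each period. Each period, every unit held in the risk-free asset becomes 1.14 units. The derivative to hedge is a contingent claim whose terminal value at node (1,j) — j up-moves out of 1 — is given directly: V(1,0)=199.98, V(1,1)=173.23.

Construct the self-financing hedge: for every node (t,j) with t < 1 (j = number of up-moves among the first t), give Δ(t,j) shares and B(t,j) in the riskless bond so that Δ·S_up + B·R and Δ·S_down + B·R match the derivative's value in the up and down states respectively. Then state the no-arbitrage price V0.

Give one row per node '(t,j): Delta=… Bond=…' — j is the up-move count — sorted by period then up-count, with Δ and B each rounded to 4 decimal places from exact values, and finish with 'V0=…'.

(0,0): Delta=-0.3739 Bond=222.3509
V0=162.9064

The replicating-portfolio and risk-neutral prices coincide; use p* = (1.14−0.9)/(1.35−0.9) = 0.5333 for the latter.
Terminal payoffs: V(1,0)=199.9800, V(1,1)=173.2300
  t=0,j=0: stock 159.0000 → up 214.6500 (V=173.2300), down 143.1000 (V=199.9800). Price 162.9064; hedge Δ=-0.3739, bond B=222.3509.
Each (Δ,B) replicates both successor values, so the strategy is self-financing and V0 is arbitrage-free.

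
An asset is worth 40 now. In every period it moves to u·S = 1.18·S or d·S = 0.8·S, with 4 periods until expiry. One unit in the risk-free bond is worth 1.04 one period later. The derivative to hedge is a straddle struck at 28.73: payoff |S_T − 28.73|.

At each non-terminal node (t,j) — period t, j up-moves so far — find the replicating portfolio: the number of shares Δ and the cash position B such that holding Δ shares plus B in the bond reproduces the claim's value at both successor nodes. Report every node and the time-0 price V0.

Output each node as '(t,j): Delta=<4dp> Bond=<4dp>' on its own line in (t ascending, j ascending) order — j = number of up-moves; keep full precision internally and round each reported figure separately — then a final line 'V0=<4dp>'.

Under the risk-neutral measure, an up-move has probability p* = (R−d)/(u−d) = 0.6316 and values discount at R = 1.04.
Terminal values V(4,·): V(4,0)=12.3460, V(4,1)=4.5636, V(4,2)=6.9154, V(4,3)=23.8470, V(4,4)=48.8211
Node (3,0) S=20.4800: V=(p*·4.5636+(1−p*)·12.3460)/1.04=7.1450; Δ=(4.5636−12.3460)/(24.1664−16.3840)=-1.0000; B=V−Δ·S=27.6250
Node (3,1) S=30.2080: V=(p*·6.9154+(1−p*)·4.5636)/1.04=5.8163; Δ=(6.9154−4.5636)/(35.6454−24.1664)=0.2049; B=V−Δ·S=-0.3727
Node (3,2) S=44.5568: V=(p*·23.8470+(1−p*)·6.9154)/1.04=16.9318; Δ=(23.8470−6.9154)/(52.5770−35.6454)=1.0000; B=V−Δ·S=-27.6250
Node (3,3) S=65.7213: V=(p*·48.8211+(1−p*)·23.8470)/1.04=38.0963; Δ=(48.8211−23.8470)/(77.5511−52.5770)=1.0000; B=V−Δ·S=-27.6250
Node (2,0) S=25.6000: V=(p*·5.8163+(1−p*)·7.1450)/1.04=6.0633; Δ=(5.8163−7.1450)/(30.2080−20.4800)=-0.1366; B=V−Δ·S=9.5598
Node (2,1) S=37.7600: V=(p*·16.9318+(1−p*)·5.8163)/1.04=12.3429; Δ=(16.9318−5.8163)/(44.5568−30.2080)=0.7747; B=V−Δ·S=-16.9084
Node (2,2) S=55.6960: V=(p*·38.0963+(1−p*)·16.9318)/1.04=29.1335; Δ=(38.0963−16.9318)/(65.7213−44.5568)=1.0000; B=V−Δ·S=-26.5625
Node (1,0) S=32.0000: V=(p*·12.3429+(1−p*)·6.0633)/1.04=9.6436; Δ=(12.3429−6.0633)/(37.7600−25.6000)=0.5164; B=V−Δ·S=-6.8817
Node (1,1) S=47.2000: V=(p*·29.1335+(1−p*)·12.3429)/1.04=22.0649; Δ=(29.1335−12.3429)/(55.6960−37.7600)=0.9361; B=V−Δ·S=-22.1209
Node (0,0) S=40.0000: V=(p*·22.0649+(1−p*)·9.6436)/1.04=16.8160; Δ=(22.0649−9.6436)/(47.2000−32.0000)=0.8172; B=V−Δ·S=-15.8716
The time-0 hedge costs 16.8160, which is the no-arbitrage price.

(0,0): Delta=0.8172 Bond=-15.8716
(1,0): Delta=0.5164 Bond=-6.8817
(1,1): Delta=0.9361 Bond=-22.1209
(2,0): Delta=-0.1366 Bond=9.5598
(2,1): Delta=0.7747 Bond=-16.9084
(2,2): Delta=1.0000 Bond=-26.5625
(3,0): Delta=-1.0000 Bond=27.6250
(3,1): Delta=0.2049 Bond=-0.3727
(3,2): Delta=1.0000 Bond=-27.6250
(3,3): Delta=1.0000 Bond=-27.6250
V0=16.8160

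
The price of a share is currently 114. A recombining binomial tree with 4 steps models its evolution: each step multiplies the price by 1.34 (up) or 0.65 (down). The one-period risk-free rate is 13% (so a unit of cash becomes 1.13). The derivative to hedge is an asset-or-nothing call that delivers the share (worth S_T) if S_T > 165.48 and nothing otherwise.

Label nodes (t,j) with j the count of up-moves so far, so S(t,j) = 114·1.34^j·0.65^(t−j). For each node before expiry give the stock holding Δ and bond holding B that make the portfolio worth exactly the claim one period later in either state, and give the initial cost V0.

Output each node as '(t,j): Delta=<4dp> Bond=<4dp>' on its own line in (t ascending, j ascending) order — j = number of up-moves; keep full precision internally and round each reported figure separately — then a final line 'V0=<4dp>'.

(0,0): Delta=1.2555 Bond=-45.5155
(1,0): Delta=1.3216 Bond=-56.3308
(1,1): Delta=1.2414 Bond=-49.2894
(2,0): Delta=0.0000 Bond=0.0000
(2,1): Delta=1.6020 Bond=-91.5023
(2,2): Delta=1.1649 Bond=-40.0323
(3,0): Delta=0.0000 Bond=0.0000
(3,1): Delta=0.0000 Bond=0.0000
(3,2): Delta=1.9420 Bond=-148.6341
(3,3): Delta=1.0000 Bond=0.0000
V0=97.6085

Risk-neutral probability p* = (R−d)/(u−d) = (1.13−0.65)/(1.34−0.65) = 0.6957.
At expiry t=4: V(4,0)=0.0000, V(4,1)=0.0000, V(4,2)=0.0000, V(4,3)=178.2923, V(4,4)=367.5564
Node (3,0) S=31.3072: V=(p*·0.0000+(1−p*)·0.0000)/1.13=0.0000; Δ=(0.0000−0.0000)/(41.9517−20.3497)=0.0000; B=V−Δ·S=0.0000
Node (3,1) S=64.5411: V=(p*·0.0000+(1−p*)·0.0000)/1.13=0.0000; Δ=(0.0000−0.0000)/(86.4851−41.9517)=0.0000; B=V−Δ·S=0.0000
Node (3,2) S=133.0540: V=(p*·178.2923+(1−p*)·0.0000)/1.13=109.7606; Δ=(178.2923−0.0000)/(178.2923−86.4851)=1.9420; B=V−Δ·S=-148.6341
Node (3,3) S=274.2959: V=(p*·367.5564+(1−p*)·178.2923)/1.13=274.2959; Δ=(367.5564−178.2923)/(367.5564−178.2923)=1.0000; B=V−Δ·S=0.0000
Node (2,0) S=48.1650: V=(p*·0.0000+(1−p*)·0.0000)/1.13=0.0000; Δ=(0.0000−0.0000)/(64.5411−31.3073)=0.0000; B=V−Δ·S=0.0000
Node (2,1) S=99.2940: V=(p*·109.7606+(1−p*)·0.0000)/1.13=67.5709; Δ=(109.7606−0.0000)/(133.0540−64.5411)=1.6020; B=V−Δ·S=-91.5023
Node (2,2) S=204.6984: V=(p*·274.2959+(1−p*)·109.7606)/1.13=198.4247; Δ=(274.2959−109.7606)/(274.2959−133.0540)=1.1649; B=V−Δ·S=-40.0323
Node (1,0) S=74.1000: V=(p*·67.5709+(1−p*)·0.0000)/1.13=41.5981; Δ=(67.5709−0.0000)/(99.2940−48.1650)=1.3216; B=V−Δ·S=-56.3308
Node (1,1) S=152.7600: V=(p*·198.4247+(1−p*)·67.5709)/1.13=140.3537; Δ=(198.4247−67.5709)/(204.6984−99.2940)=1.2414; B=V−Δ·S=-49.2894
Node (0,0) S=114.0000: V=(p*·140.3537+(1−p*)·41.5981)/1.13=97.6085; Δ=(140.3537−41.5981)/(152.7600−74.1000)=1.2555; B=V−Δ·S=-45.5155
The time-0 hedge costs 97.6085, which is the no-arbitrage price.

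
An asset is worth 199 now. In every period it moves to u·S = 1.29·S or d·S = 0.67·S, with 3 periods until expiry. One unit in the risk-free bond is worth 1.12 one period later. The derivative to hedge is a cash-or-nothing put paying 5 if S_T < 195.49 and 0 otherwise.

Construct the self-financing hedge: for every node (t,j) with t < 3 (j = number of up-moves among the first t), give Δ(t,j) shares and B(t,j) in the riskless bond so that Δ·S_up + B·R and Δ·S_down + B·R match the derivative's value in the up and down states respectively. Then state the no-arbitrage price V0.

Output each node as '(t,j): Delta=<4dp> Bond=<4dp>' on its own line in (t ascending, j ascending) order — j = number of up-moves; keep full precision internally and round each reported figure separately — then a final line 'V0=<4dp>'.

(0,0): Delta=-0.0129 Bond=3.2148
(1,0): Delta=-0.0392 Bond=7.1123
(1,1): Delta=-0.0077 Bond=2.2740
(2,0): Delta=0.0000 Bond=4.4643
(2,1): Delta=-0.0469 Bond=9.2886
(2,2): Delta=0.0000 Bond=0.0000
V0=0.6560

The replicating-portfolio and risk-neutral prices coincide; use p* = (1.12−0.67)/(1.29−0.67) = 0.7258 for the latter.
Terminal values V(3,·): V(3,0)=5.0000, V(3,1)=5.0000, V(3,2)=0.0000, V(3,3)=0.0000
(2,0): S=89.3311. Δ = (V_up−V_dn)/(S_up−S_dn) = (5.0000−5.0000)/(115.2371−59.8518) = 0.0000. V = [p*·5.0000 + (1−p*)·5.0000]/1.12 = 4.4643. B = V − Δ·S = 4.4643.
(2,1): S=171.9957. Δ = (V_up−V_dn)/(S_up−S_dn) = (0.0000−5.0000)/(221.8745−115.2371) = -0.0469. V = [p*·0.0000 + (1−p*)·5.0000]/1.12 = 1.2241. B = V − Δ·S = 9.2886.
(2,2): S=331.1559. Δ = (V_up−V_dn)/(S_up−S_dn) = (0.0000−0.0000)/(427.1911−221.8745) = 0.0000. V = [p*·0.0000 + (1−p*)·0.0000]/1.12 = 0.0000. B = V − Δ·S = 0.0000.
(1,0): S=133.3300. Δ = (V_up−V_dn)/(S_up−S_dn) = (1.2241−4.4643)/(171.9957−89.3311) = -0.0392. V = [p*·1.2241 + (1−p*)·4.4643]/1.12 = 1.8862. B = V − Δ·S = 7.1123.
(1,1): S=256.7100. Δ = (V_up−V_dn)/(S_up−S_dn) = (0.0000−1.2241)/(331.1559−171.9957) = -0.0077. V = [p*·0.0000 + (1−p*)·1.2241]/1.12 = 0.2997. B = V − Δ·S = 2.2740.
(0,0): S=199.0000. Δ = (V_up−V_dn)/(S_up−S_dn) = (0.2997−1.8862)/(256.7100−133.3300) = -0.0129. V = [p*·0.2997 + (1−p*)·1.8862]/1.12 = 0.6560. B = V − Δ·S = 3.2148.
Check: Δ(0,0)·S0 + B(0,0) = 0.6560 = V0.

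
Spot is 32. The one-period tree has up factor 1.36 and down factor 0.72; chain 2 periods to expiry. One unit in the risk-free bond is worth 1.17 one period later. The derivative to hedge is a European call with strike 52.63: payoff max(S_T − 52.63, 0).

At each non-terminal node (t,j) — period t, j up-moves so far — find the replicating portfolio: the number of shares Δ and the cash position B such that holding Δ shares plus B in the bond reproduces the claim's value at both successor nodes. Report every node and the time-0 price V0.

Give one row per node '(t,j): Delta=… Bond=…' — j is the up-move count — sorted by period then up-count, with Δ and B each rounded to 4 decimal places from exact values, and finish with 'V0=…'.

No-arbitrage ⇒ martingale measure with p* = (R−d)/(u−d) = 0.7031.
Terminal payoffs: V(2,0)=0.0000, V(2,1)=0.0000, V(2,2)=6.5572
Node (1,0) S=23.0400: V=(p*·0.0000+(1−p*)·0.0000)/1.17=0.0000; Δ=(0.0000−0.0000)/(31.3344−16.5888)=0.0000; B=V−Δ·S=0.0000
Node (1,1) S=43.5200: V=(p*·6.5572+(1−p*)·0.0000)/1.17=3.9406; Δ=(6.5572−0.0000)/(59.1872−31.3344)=0.2354; B=V−Δ·S=-6.3050
Node (0,0) S=32.0000: V=(p*·3.9406+(1−p*)·0.0000)/1.17=2.3682; Δ=(3.9406−0.0000)/(43.5200−23.0400)=0.1924; B=V−Δ·S=-3.7891
The time-0 hedge costs 2.3682, which is the no-arbitrage price.

(0,0): Delta=0.1924 Bond=-3.7891
(1,0): Delta=0.0000 Bond=0.0000
(1,1): Delta=0.2354 Bond=-6.3050
V0=2.3682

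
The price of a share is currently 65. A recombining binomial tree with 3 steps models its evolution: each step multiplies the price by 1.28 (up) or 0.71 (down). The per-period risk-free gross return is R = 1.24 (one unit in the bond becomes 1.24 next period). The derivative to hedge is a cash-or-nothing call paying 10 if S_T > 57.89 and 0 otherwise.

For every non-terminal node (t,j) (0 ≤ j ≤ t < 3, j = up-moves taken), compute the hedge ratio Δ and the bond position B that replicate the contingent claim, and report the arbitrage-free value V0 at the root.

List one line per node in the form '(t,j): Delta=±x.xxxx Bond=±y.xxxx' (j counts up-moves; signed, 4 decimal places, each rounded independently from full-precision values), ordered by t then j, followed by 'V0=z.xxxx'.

Under the risk-neutral measure, an up-move has probability p* = (R−d)/(u−d) = 0.9298 and values discount at R = 1.24.
Payoff layer (t=3): V(3,0)=0.0000, V(3,1)=0.0000, V(3,2)=10.0000, V(3,3)=10.0000
  t=2,j=0: stock 32.7665 → up 41.9411 (V=0.0000), down 23.2642 (V=0.0000). Price 0.0000; hedge Δ=0.0000, bond B=0.0000.
  t=2,j=1: stock 59.0720 → up 75.6122 (V=10.0000), down 41.9411 (V=0.0000). Price 7.4986; hedge Δ=0.2970, bond B=-10.0453.
  t=2,j=2: stock 106.4960 → up 136.3149 (V=10.0000), down 75.6122 (V=10.0000). Price 8.0645; hedge Δ=0.0000, bond B=8.0645.
  t=1,j=0: stock 46.1500 → up 59.0720 (V=7.4986), down 32.7665 (V=0.0000). Price 5.6229; hedge Δ=0.2851, bond B=-7.5325.
  t=1,j=1: stock 83.2000 → up 106.4960 (V=8.0645), down 59.0720 (V=7.4986). Price 6.4716; hedge Δ=0.0119, bond B=5.4788.
  t=0,j=0: stock 65.0000 → up 83.2000 (V=6.4716), down 46.1500 (V=5.6229). Price 5.1710; hedge Δ=0.0229, bond B=3.6820.
The time-0 hedge costs 5.1710, which is the no-arbitrage price.

(0,0): Delta=0.0229 Bond=3.6820
(1,0): Delta=0.2851 Bond=-7.5325
(1,1): Delta=0.0119 Bond=5.4788
(2,0): Delta=0.0000 Bond=0.0000
(2,1): Delta=0.2970 Bond=-10.0453
(2,2): Delta=0.0000 Bond=8.0645
V0=5.1710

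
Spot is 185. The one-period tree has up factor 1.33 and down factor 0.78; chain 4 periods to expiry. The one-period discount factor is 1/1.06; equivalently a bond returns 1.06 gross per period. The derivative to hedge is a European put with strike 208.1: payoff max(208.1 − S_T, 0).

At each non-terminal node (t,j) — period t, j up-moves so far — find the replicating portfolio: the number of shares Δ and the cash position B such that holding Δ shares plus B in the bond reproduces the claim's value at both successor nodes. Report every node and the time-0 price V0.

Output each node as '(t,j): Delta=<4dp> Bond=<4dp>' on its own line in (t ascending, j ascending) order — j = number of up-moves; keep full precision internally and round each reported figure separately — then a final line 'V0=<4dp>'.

The replicating-portfolio and risk-neutral prices coincide; use p* = (1.06−0.78)/(1.33−0.78) = 0.5091 for the latter.
Terminal values V(4,·): V(4,0)=139.6221, V(4,1)=91.3365, V(4,2)=9.0032, V(4,3)=0.0000, V(4,4)=0.0000
Node (3,0) S=87.7921: V=(p*·91.3365+(1−p*)·139.6221)/1.06=108.5286; Δ=(91.3365−139.6221)/(116.7635−68.4779)=-1.0000; B=V−Δ·S=196.3208
Node (3,1) S=149.6968: V=(p*·9.0032+(1−p*)·91.3365)/1.06=46.6239; Δ=(9.0032−91.3365)/(199.0968−116.7635)=-1.0000; B=V−Δ·S=196.3208
Node (3,2) S=255.2523: V=(p*·0.0000+(1−p*)·9.0032)/1.06=4.1696; Δ=(0.0000−9.0032)/(339.4855−199.0968)=-0.0641; B=V−Δ·S=20.5391
Node (3,3) S=435.2378: V=(p*·0.0000+(1−p*)·0.0000)/1.06=0.0000; Δ=(0.0000−0.0000)/(578.8663−339.4855)=0.0000; B=V−Δ·S=0.0000
Node (2,0) S=112.5540: V=(p*·46.6239+(1−p*)·108.5286)/1.06=72.6543; Δ=(46.6239−108.5286)/(149.6968−87.7921)=-1.0000; B=V−Δ·S=185.2083
Node (2,1) S=191.9190: V=(p*·4.1696+(1−p*)·46.6239)/1.06=23.5951; Δ=(4.1696−46.6239)/(255.2523−149.6968)=-0.4022; B=V−Δ·S=100.7848
Node (2,2) S=327.2465: V=(p*·0.0000+(1−p*)·4.1696)/1.06=1.9310; Δ=(0.0000−4.1696)/(435.2378−255.2523)=-0.0232; B=V−Δ·S=9.5121
Node (1,0) S=144.3000: V=(p*·23.5951+(1−p*)·72.6543)/1.06=44.9799; Δ=(23.5951−72.6543)/(191.9190−112.5540)=-0.6181; B=V−Δ·S=134.1784
Node (1,1) S=246.0500: V=(p*·1.9310+(1−p*)·23.5951)/1.06=11.8548; Δ=(1.9310−23.5951)/(327.2465−191.9190)=-0.1601; B=V−Δ·S=51.2441
Node (0,0) S=185.0000: V=(p*·11.8548+(1−p*)·44.9799)/1.06=26.5247; Δ=(11.8548−44.9799)/(246.0500−144.3000)=-0.3256; B=V−Δ·S=86.7521
Each (Δ,B) replicates both successor values, so the strategy is self-financing and V0 is arbitrage-free.

(0,0): Delta=-0.3256 Bond=86.7521
(1,0): Delta=-0.6181 Bond=134.1784
(1,1): Delta=-0.1601 Bond=51.2441
(2,0): Delta=-1.0000 Bond=185.2083
(2,1): Delta=-0.4022 Bond=100.7848
(2,2): Delta=-0.0232 Bond=9.5121
(3,0): Delta=-1.0000 Bond=196.3208
(3,1): Delta=-1.0000 Bond=196.3208
(3,2): Delta=-0.0641 Bond=20.5391
(3,3): Delta=0.0000 Bond=0.0000
V0=26.5247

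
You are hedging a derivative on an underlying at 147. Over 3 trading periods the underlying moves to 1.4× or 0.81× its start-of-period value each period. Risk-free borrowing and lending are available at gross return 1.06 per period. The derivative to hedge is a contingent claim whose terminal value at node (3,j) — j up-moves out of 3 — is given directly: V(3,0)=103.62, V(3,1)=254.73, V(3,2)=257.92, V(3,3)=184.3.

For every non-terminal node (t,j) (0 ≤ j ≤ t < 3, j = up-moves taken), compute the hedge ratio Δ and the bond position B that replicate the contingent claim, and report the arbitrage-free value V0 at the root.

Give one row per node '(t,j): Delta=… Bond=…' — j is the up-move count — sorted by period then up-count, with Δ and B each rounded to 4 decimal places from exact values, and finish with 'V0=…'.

Under the risk-neutral measure, an up-move has probability p* = (R−d)/(u−d) = 0.4237 and values discount at R = 1.06.
Terminal values V(3,·): V(3,0)=103.6200, V(3,1)=254.7300, V(3,2)=257.9200, V(3,3)=184.3000
(2,0): S=96.4467. Δ = (V_up−V_dn)/(S_up−S_dn) = (254.7300−103.6200)/(135.0254−78.1218) = 2.6555. V = [p*·254.7300 + (1−p*)·103.6200]/1.06 = 158.1601. B = V − Δ·S = -97.9586.
(2,1): S=166.6980. Δ = (V_up−V_dn)/(S_up−S_dn) = (257.9200−254.7300)/(233.3772−135.0254) = 0.0324. V = [p*·257.9200 + (1−p*)·254.7300]/1.06 = 241.5865. B = V − Δ·S = 236.1797.
(2,2): S=288.1200. Δ = (V_up−V_dn)/(S_up−S_dn) = (184.3000−257.9200)/(403.3680−233.3772) = -0.4331. V = [p*·184.3000 + (1−p*)·257.9200]/1.06 = 213.8916. B = V − Δ·S = 338.6713.
(1,0): S=119.0700. Δ = (V_up−V_dn)/(S_up−S_dn) = (241.5865−158.1601)/(166.6980−96.4467) = 1.1875. V = [p*·241.5865 + (1−p*)·158.1601]/1.06 = 182.5568. B = V − Δ·S = 41.1561.
(1,1): S=205.8000. Δ = (V_up−V_dn)/(S_up−S_dn) = (213.8916−241.5865)/(288.1200−166.6980) = -0.2281. V = [p*·213.8916 + (1−p*)·241.5865]/1.06 = 216.8409. B = V − Δ·S = 263.7815.
(0,0): S=147.0000. Δ = (V_up−V_dn)/(S_up−S_dn) = (216.8409−182.5568)/(205.8000−119.0700) = 0.3953. V = [p*·216.8409 + (1−p*)·182.5568]/1.06 = 185.9283. B = V − Δ·S = 127.8197.
Each (Δ,B) replicates both successor values, so the strategy is self-financing and V0 is arbitrage-free.

(0,0): Delta=0.3953 Bond=127.8197
(1,0): Delta=1.1875 Bond=41.1561
(1,1): Delta=-0.2281 Bond=263.7815
(2,0): Delta=2.6555 Bond=-97.9586
(2,1): Delta=0.0324 Bond=236.1797
(2,2): Delta=-0.4331 Bond=338.6713
V0=185.9283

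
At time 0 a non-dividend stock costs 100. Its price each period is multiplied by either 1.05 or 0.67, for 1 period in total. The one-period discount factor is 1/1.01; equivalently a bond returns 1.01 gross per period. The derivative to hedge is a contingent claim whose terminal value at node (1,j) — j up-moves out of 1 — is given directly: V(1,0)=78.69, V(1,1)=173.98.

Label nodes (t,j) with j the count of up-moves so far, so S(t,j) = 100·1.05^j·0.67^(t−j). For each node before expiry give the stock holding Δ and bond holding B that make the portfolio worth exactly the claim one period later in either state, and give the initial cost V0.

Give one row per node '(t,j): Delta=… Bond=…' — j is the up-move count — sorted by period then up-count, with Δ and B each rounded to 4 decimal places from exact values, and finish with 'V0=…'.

(0,0): Delta=2.5076 Bond=-88.4369
V0=162.3262

No-arbitrage ⇒ martingale measure with p* = (R−d)/(u−d) = 0.8947.
At expiry t=1: V(1,0)=78.6900, V(1,1)=173.9800
(0,0): S=100.0000. Δ = (V_up−V_dn)/(S_up−S_dn) = (173.9800−78.6900)/(105.0000−67.0000) = 2.5076. V = [p*·173.9800 + (1−p*)·78.6900]/1.01 = 162.3262. B = V − Δ·S = -88.4369.
Check: Δ(0,0)·S0 + B(0,0) = 162.3262 = V0.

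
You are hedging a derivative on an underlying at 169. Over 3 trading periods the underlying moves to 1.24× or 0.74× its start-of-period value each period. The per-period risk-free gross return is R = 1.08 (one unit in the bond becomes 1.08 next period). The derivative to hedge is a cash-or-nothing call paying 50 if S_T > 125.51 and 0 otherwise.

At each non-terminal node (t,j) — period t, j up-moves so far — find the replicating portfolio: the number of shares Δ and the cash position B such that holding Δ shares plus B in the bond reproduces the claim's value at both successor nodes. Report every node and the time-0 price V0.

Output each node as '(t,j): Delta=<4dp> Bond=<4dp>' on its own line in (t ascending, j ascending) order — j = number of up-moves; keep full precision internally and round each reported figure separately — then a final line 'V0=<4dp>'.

(0,0): Delta=0.2208 Bond=-7.2118
(1,0): Delta=0.5035 Bond=-43.1413
(1,1): Delta=0.1414 Bond=8.8477
(2,0): Delta=0.0000 Bond=0.0000
(2,1): Delta=0.6449 Bond=-68.5185
(2,2): Delta=0.0000 Bond=46.2963
V0=30.0996

Since d<R<u, set p* = (R−d)/(u−d) = 0.6800; price each node as the discounted p*-expectation of its children.
Terminal payoffs: V(3,0)=0.0000, V(3,1)=0.0000, V(3,2)=50.0000, V(3,3)=50.0000
  t=2,j=0: stock 92.5444 → up 114.7551 (V=0.0000), down 68.4829 (V=0.0000). Price 0.0000; hedge Δ=0.0000, bond B=0.0000.
  t=2,j=1: stock 155.0744 → up 192.2923 (V=50.0000), down 114.7551 (V=0.0000). Price 31.4815; hedge Δ=0.6449, bond B=-68.5185.
  t=2,j=2: stock 259.8544 → up 322.2195 (V=50.0000), down 192.2923 (V=50.0000). Price 46.2963; hedge Δ=0.0000, bond B=46.2963.
  t=1,j=0: stock 125.0600 → up 155.0744 (V=31.4815), down 92.5444 (V=0.0000). Price 19.8217; hedge Δ=0.5035, bond B=-43.1413.
  t=1,j=1: stock 209.5600 → up 259.8544 (V=46.2963), down 155.0744 (V=31.4815). Price 38.4774; hedge Δ=0.1414, bond B=8.8477.
  t=0,j=0: stock 169.0000 → up 209.5600 (V=38.4774), down 125.0600 (V=19.8217). Price 30.0996; hedge Δ=0.2208, bond B=-7.2118.
Each (Δ,B) replicates both successor values, so the strategy is self-financing and V0 is arbitrage-free.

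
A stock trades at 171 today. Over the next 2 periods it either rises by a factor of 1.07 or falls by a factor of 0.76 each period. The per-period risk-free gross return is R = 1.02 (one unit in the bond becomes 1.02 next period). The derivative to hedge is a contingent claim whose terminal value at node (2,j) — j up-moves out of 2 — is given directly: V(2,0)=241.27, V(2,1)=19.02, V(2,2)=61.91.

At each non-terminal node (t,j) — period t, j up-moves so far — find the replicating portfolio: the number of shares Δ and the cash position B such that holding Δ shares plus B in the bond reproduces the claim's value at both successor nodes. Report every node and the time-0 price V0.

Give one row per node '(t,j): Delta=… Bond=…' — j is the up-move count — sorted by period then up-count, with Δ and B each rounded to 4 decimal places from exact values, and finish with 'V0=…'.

The replicating-portfolio and risk-neutral prices coincide; use p* = (1.02−0.76)/(1.07−0.76) = 0.8387 for the latter.
At expiry t=2: V(2,0)=241.2700, V(2,1)=19.0200, V(2,2)=61.9100
Node (1,0) S=129.9600: V=(p*·19.0200+(1−p*)·241.2700)/1.02=53.7910; Δ=(19.0200−241.2700)/(139.0572−98.7696)=-5.5166; B=V−Δ·S=770.7264
Node (1,1) S=182.9700: V=(p*·61.9100+(1−p*)·19.0200)/1.02=53.9140; Δ=(61.9100−19.0200)/(195.7779−139.0572)=0.7562; B=V−Δ·S=-84.4409
Node (0,0) S=171.0000: V=(p*·53.9140+(1−p*)·53.7910)/1.02=52.8374; Δ=(53.9140−53.7910)/(182.9700−129.9600)=0.0023; B=V−Δ·S=52.4405
The time-0 hedge costs 52.8374, which is the no-arbitrage price.

(0,0): Delta=0.0023 Bond=52.4405
(1,0): Delta=-5.5166 Bond=770.7264
(1,1): Delta=0.7562 Bond=-84.4409
V0=52.8374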